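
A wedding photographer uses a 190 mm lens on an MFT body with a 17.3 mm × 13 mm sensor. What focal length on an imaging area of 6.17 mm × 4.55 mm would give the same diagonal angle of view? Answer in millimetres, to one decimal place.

Sensor diagonal = √(17.3² + 13²) = √468.2900 ≈ 21.6400 mm.
Sensor diagonal = √(6.17² + 4.55²) = √58.7714 ≈ 7.6663 mm.
Equal angle of view means equal diagonal/f ratio, so f₂ = f₁ · (diagonal₂/diagonal₁) = 190 × 7.6663/21.6400.
f₂ = 190 × 0.35426 ≈ 67.310 mm.

67.3 mm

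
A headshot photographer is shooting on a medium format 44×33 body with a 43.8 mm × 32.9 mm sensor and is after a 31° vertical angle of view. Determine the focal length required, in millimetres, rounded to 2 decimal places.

59.32 mm

From α = 2·arctan(h/2f) we get f = h / (2·tan(α/2)).
With h = 32.9 mm and α/2 = 15.5°, tan(α/2) ≈ 0.27732, so f ≈ 32.9 / 0.55465 ≈ 59.3168 mm.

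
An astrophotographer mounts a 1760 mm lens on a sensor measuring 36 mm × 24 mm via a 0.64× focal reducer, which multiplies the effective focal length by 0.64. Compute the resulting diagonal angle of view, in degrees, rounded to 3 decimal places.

Effective focal length f = 1760 × 0.64 = 1126.4 mm.
Sensor diagonal = √(36² + 24²) = √1872.0000 ≈ 43.2666 mm.
α = 2·arctan(43.267 / (2 × 1126.4)) = 2·arctan(0.01921) ≈ 2.2005°.

2.201°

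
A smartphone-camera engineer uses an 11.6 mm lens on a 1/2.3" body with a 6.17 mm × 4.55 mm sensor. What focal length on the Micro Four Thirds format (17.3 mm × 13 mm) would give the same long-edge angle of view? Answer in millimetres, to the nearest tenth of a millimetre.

32.5 mm

Equal angle of view means equal width/f ratio, so f₂ = f₁ · (width₂/width₁) = 11.6 × 17.3/6.17.
f₂ = 11.6 × 2.80389 ≈ 32.525 mm.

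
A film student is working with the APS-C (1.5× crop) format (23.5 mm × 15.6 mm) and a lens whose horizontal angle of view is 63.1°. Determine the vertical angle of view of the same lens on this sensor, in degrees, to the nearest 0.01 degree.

From the horizontal AOV: f = 23.5 / (2·tan(31.55°)) = 23.5 / 1.22800 ≈ 19.1368 mm.
Vertical AOV = 2·arctan(15.6 / (2 × 19.1368)) = 2·arctan(0.40759) ≈ 44.3509°.

44.35°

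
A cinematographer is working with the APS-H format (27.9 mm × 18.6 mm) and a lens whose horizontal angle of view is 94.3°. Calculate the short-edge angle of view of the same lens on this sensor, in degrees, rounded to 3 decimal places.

71.408°

From the horizontal AOV: f = 27.9 / (2·tan(47.15°)) = 27.9 / 2.15603 ≈ 12.9405 mm.
Short-edge AOV = 2·arctan(18.6 / (2 × 12.9405)) = 2·arctan(0.71868) ≈ 71.4078°.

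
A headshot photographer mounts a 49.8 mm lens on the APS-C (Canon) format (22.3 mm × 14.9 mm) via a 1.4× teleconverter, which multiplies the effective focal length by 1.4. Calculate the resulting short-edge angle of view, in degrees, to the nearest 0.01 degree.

Effective focal length f = 49.8 × 1.4 = 69.72 mm.
α = 2·arctan(14.9 / (2 × 69.72)) = 2·arctan(0.10686) ≈ 12.1985°.

12.20°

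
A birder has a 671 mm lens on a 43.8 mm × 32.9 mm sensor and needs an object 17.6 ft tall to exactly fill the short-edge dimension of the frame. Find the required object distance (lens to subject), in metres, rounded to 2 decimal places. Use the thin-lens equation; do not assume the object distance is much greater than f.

110.08 m

W: 17.6 ft × 304.8 mm/ft = 5364.48 mm.
Magnification m = h/W = dᵢ/dₒ; combined with 1/f = 1/dₒ + 1/dᵢ this gives dₒ = f·(1 + W/h).
dₒ = 671 mm × (1 + 5364.48/32.9) = 671 × 164.0541 ≈ 110080.300 mm = 110.08 m.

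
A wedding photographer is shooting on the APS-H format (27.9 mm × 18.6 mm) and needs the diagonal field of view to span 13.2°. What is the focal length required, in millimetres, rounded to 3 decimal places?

Sensor diagonal = √(27.9² + 18.6²) = √1124.3700 ≈ 33.5316 mm.
From α = 2·arctan(d/2f) we get f = d / (2·tan(α/2)).
With d = 33.5316 mm and α/2 = 6.6°, tan(α/2) ≈ 0.11570, so f ≈ 33.5316 / 0.23141 ≈ 144.9027 mm.

144.903 mm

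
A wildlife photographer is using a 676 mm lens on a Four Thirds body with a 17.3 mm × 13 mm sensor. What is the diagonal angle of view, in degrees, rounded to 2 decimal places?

1.83°

Sensor diagonal = √(17.3² + 13²) = √468.2900 ≈ 21.6400 mm.
Angle of view α = 2·arctan(d/2f) with d = 21.6400 mm and f = 676 mm.
d/2f = 0.01601; arctan(0.01601) ≈ 0.9170°, so α ≈ 1.8340°.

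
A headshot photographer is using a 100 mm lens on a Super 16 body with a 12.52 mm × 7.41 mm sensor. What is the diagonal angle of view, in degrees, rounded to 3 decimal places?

8.321°

Sensor diagonal = √(12.52² + 7.41²) = √211.6585 ≈ 14.5485 mm.
Angle of view α = 2·arctan(d/2f) with d = 14.5485 mm and f = 100 mm.
d/2f = 0.07274; arctan(0.07274) ≈ 4.1605°, so α ≈ 8.3210°.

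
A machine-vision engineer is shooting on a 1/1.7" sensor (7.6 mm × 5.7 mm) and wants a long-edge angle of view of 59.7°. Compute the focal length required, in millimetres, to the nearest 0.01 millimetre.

From α = 2·arctan(w/2f) we get f = w / (2·tan(α/2)).
With w = 7.6 mm and α/2 = 29.85°, tan(α/2) ≈ 0.57386, so f ≈ 7.6 / 1.14773 ≈ 6.6218 mm.

6.62 mm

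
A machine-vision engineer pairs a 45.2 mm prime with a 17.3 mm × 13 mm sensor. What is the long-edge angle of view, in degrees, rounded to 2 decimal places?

21.67°

Angle of view α = 2·arctan(w/2f) with w = 17.3 mm and f = 45.2 mm.
w/2f = 0.19137; arctan(0.19137) ≈ 10.8338°, so α ≈ 21.6676°.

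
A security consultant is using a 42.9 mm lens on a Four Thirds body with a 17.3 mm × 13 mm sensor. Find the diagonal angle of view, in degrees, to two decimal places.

28.31°

Sensor diagonal = √(17.3² + 13²) = √468.2900 ≈ 21.6400 mm.
Angle of view α = 2·arctan(d/2f) with d = 21.6400 mm and f = 42.9 mm.
d/2f = 0.25221; arctan(0.25221) ≈ 14.1556°, so α ≈ 28.3112°.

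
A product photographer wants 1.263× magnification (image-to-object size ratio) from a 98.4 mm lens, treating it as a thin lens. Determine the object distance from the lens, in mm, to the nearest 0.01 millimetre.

176.31 mm

With m = dᵢ/dₒ and 1/f = 1/dₒ + 1/dᵢ, substituting dᵢ = m·dₒ gives 1/f = (1 + 1/m)/dₒ, hence dₒ = f·(1 + 1/m).
dₒ = 98.4 × (1 + 1/1.263) = 98.4 × 1.79177 ≈ 176.310 mm.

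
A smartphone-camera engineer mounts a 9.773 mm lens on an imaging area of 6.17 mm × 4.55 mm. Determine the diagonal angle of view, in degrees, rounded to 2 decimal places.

Sensor diagonal = √(6.17² + 4.55²) = √58.7714 ≈ 7.6663 mm.
Angle of view α = 2·arctan(d/2f) with d = 7.6663 mm and f = 9.773 mm.
d/2f = 0.39222; arctan(0.39222) ≈ 21.4159°, so α ≈ 42.8318°.

42.83°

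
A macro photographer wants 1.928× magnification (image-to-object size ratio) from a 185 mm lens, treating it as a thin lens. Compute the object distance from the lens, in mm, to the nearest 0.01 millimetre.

280.95 mm

With m = dᵢ/dₒ and 1/f = 1/dₒ + 1/dᵢ, substituting dᵢ = m·dₒ gives 1/f = (1 + 1/m)/dₒ, hence dₒ = f·(1 + 1/m).
dₒ = 185 × (1 + 1/1.928) = 185 × 1.51867 ≈ 280.954 mm.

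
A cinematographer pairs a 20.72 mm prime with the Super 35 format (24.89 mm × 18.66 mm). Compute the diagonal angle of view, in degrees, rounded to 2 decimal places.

73.79°

Sensor diagonal = √(24.89² + 18.66²) = √967.7077 ≈ 31.1080 mm.
Angle of view α = 2·arctan(d/2f) with d = 31.1080 mm and f = 20.72 mm.
d/2f = 0.75068; arctan(0.75068) ≈ 36.8947°, so α ≈ 73.7893°.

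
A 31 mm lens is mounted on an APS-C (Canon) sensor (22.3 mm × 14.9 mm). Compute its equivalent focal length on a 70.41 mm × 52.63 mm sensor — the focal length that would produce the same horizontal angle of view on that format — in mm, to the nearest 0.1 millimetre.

Equal angle of view means equal width/f ratio, so f₂ = f₁ · (width₂/width₁) = 31 × 70.41/22.3.
f₂ = 31 × 3.15740 ≈ 97.879 mm.

97.9 mm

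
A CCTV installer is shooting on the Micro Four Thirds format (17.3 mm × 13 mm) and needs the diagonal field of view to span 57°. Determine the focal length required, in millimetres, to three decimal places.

19.928 mm

Sensor diagonal = √(17.3² + 13²) = √468.2900 ≈ 21.6400 mm.
From α = 2·arctan(d/2f) we get f = d / (2·tan(α/2)).
With d = 21.6400 mm and α/2 = 28.5°, tan(α/2) ≈ 0.54296, so f ≈ 21.6400 / 1.08591 ≈ 19.9280 mm.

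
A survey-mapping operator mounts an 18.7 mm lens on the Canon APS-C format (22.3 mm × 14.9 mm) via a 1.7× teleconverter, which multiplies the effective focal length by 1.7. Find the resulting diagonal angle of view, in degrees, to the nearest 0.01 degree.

Effective focal length f = 18.7 × 1.7 = 31.79 mm.
Sensor diagonal = √(22.3² + 14.9²) = √719.3000 ≈ 26.8198 mm.
α = 2·arctan(26.820 / (2 × 31.79)) = 2·arctan(0.42183) ≈ 45.7427°.

45.74°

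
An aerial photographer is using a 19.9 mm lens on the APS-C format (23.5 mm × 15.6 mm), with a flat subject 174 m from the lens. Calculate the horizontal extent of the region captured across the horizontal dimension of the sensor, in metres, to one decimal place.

dₒ: 174 m = 174000 mm.
Similar triangles through the lens centre give W/dₒ = w/dᵢ; with 1/f = 1/dₒ + 1/dᵢ this gives W = w·(dₒ − f)/f.
W = 23.5 mm × (174000 − 19.9) / 19.9 = 23.5 × 8742.7186 ≈ 205453.887 mm = 205.454 m.

205.5 m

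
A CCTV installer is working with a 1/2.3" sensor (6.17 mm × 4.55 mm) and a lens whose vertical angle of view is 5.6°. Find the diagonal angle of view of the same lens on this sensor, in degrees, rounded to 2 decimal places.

9.42°

From the vertical AOV: f = 4.55 / (2·tan(2.8°)) = 4.55 / 0.09782 ≈ 46.5158 mm.
Sensor diagonal = √(6.17² + 4.55²) = √58.7714 ≈ 7.6663 mm.
Diagonal AOV = 2·arctan(7.6663 / (2 × 46.5158)) = 2·arctan(0.08240) ≈ 9.4216°.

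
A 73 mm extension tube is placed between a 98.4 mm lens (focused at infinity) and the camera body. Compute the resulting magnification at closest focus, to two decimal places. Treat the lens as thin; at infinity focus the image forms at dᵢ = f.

The tube moves the image plane from f to f + e, so dᵢ = 98.4 + 73 = 171.4 mm. Focus is achieved when 1/f = 1/dₒ + 1/dᵢ, giving dₒ = 1/(1/f − 1/(f+e)).
Magnification m = dᵢ/dₒ = (f+e)·(1/f − 1/(f+e)) = e/f = 73/98.4 ≈ 0.7419.

0.74×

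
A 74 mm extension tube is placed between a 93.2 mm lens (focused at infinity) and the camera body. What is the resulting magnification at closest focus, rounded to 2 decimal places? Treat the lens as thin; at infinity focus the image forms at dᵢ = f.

The tube moves the image plane from f to f + e, so dᵢ = 93.2 + 74 = 167.2 mm. Focus is achieved when 1/f = 1/dₒ + 1/dᵢ, giving dₒ = 1/(1/f − 1/(f+e)).
Magnification m = dᵢ/dₒ = (f+e)·(1/f − 1/(f+e)) = e/f = 74/93.2 ≈ 0.7940.

0.79×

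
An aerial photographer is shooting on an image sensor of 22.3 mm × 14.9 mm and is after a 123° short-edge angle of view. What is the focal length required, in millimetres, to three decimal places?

4.045 mm

From α = 2·arctan(h/2f) we get f = h / (2·tan(α/2)).
With h = 14.9 mm and α/2 = 61.5°, tan(α/2) ≈ 1.84177, so f ≈ 14.9 / 3.68354 ≈ 4.0450 mm.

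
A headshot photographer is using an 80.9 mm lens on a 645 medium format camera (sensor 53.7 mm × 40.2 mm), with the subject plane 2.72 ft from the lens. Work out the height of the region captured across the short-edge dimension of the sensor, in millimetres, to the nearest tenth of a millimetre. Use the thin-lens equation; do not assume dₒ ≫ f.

dₒ: 2.72 ft × 304.8 mm/ft = 829.06 mm.
Similar triangles through the lens centre give W/dₒ = h/dᵢ; with 1/f = 1/dₒ + 1/dᵢ this gives W = h·(dₒ − f)/f.
W = 40.2 mm × (829.056 − 80.9) / 80.9 = 40.2 × 9.2479 ≈ 371.766 mm.

371.8 mm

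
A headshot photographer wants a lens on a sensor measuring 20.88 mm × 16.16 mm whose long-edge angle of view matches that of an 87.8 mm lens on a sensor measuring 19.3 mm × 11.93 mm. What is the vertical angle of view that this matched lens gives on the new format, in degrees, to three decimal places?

9.724°

Equal long-edge AOV ⇒ f₂ = f₁ · 20.88/19.3 = 87.8 × 1.08187 ≈ 94.9878 mm.
Vertical AOV on the new format = 2·arctan(16.16 / (2 × 94.9878)) = 2·arctan(0.08506) ≈ 9.7242°.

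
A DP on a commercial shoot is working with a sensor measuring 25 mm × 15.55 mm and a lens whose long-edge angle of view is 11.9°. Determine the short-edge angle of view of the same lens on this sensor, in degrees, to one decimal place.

7.4°

From the long-edge AOV: f = 25 / (2·tan(5.95°)) = 25 / 0.20844 ≈ 119.9363 mm.
Short-edge AOV = 2·arctan(15.55 / (2 × 119.9363)) = 2·arctan(0.06483) ≈ 7.4181°.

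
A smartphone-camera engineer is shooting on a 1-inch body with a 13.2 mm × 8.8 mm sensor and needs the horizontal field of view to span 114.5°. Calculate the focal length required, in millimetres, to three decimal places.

From α = 2·arctan(w/2f) we get f = w / (2·tan(α/2)).
With w = 13.2 mm and α/2 = 57.25°, tan(α/2) ≈ 1.55467, so f ≈ 13.2 / 3.10935 ≈ 4.2453 mm.

4.245 mm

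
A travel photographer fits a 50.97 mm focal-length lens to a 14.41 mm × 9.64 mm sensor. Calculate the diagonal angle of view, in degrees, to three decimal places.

Sensor diagonal = √(14.41² + 9.64²) = √300.5777 ≈ 17.3372 mm.
Angle of view α = 2·arctan(d/2f) with d = 17.3372 mm and f = 50.97 mm.
d/2f = 0.17007; arctan(0.17007) ≈ 9.6521°, so α ≈ 19.3041°.

19.304°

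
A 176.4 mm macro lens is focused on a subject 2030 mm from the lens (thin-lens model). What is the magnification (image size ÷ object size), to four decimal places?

Thin lens: 1/f = 1/dₒ + 1/dᵢ → 1/dᵢ = 1/176.4 − 1/2030 = 0.0051763 mm⁻¹, so dᵢ ≈ 193.1873 mm.
Magnification m = dᵢ/dₒ = 193.1873/2030 ≈ 0.09517.

0.0952×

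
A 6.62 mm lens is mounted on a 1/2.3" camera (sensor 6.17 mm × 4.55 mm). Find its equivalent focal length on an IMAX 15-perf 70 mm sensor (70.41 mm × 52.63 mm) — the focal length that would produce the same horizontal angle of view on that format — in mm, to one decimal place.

75.5 mm

Equal angle of view means equal width/f ratio, so f₂ = f₁ · (width₂/width₁) = 6.62 × 70.41/6.17.
f₂ = 6.62 × 11.41167 ≈ 75.545 mm.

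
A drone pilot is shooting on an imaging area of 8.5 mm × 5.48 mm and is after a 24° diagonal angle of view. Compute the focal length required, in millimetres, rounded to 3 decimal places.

23.790 mm

Sensor diagonal = √(8.5² + 5.48²) = √102.2804 ≈ 10.1134 mm.
From α = 2·arctan(d/2f) we get f = d / (2·tan(α/2)).
With d = 10.1134 mm and α/2 = 12°, tan(α/2) ≈ 0.21256, so f ≈ 10.1134 / 0.42511 ≈ 23.7898 mm.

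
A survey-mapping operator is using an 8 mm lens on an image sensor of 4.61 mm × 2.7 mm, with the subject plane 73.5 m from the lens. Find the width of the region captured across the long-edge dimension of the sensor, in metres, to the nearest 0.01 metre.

dₒ: 73.5 m = 73500 mm.
Similar triangles through the lens centre give W/dₒ = w/dᵢ; with 1/f = 1/dₒ + 1/dᵢ this gives W = w·(dₒ − f)/f.
W = 4.61 mm × (73500 − 8) / 8 = 4.61 × 9186.5000 ≈ 42349.765 mm = 42.3498 m.

42.35 m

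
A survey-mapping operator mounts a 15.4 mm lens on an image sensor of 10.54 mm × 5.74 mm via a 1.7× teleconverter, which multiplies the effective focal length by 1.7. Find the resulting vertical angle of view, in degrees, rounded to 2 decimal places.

12.51°

Effective focal length f = 15.4 × 1.7 = 26.18 mm.
α = 2·arctan(5.74 / (2 × 26.18)) = 2·arctan(0.10963) ≈ 12.5122°.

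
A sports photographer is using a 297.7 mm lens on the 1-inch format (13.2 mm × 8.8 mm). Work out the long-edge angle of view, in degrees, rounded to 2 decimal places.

Angle of view α = 2·arctan(w/2f) with w = 13.2 mm and f = 297.7 mm.
w/2f = 0.02217; arctan(0.02217) ≈ 1.2700°, so α ≈ 2.5401°.

2.54°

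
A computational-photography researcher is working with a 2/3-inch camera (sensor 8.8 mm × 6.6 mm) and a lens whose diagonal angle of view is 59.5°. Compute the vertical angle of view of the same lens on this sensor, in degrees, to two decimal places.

37.86°

Sensor diagonal = √(8.8² + 6.6²) = √121.0000 ≈ 11.0000 mm.
From the diagonal AOV: f = 11.0000 / (2·tan(29.75°)) = 11.0000 / 1.14309 ≈ 9.6230 mm.
Vertical AOV = 2·arctan(6.6 / (2 × 9.6230)) = 2·arctan(0.34293) ≈ 37.8566°.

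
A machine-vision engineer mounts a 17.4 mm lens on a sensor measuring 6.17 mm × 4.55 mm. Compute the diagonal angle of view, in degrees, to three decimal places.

Sensor diagonal = √(6.17² + 4.55²) = √58.7714 ≈ 7.6663 mm.
Angle of view α = 2·arctan(d/2f) with d = 7.6663 mm and f = 17.4 mm.
d/2f = 0.22029; arctan(0.22029) ≈ 12.4235°, so α ≈ 24.8470°.

24.847°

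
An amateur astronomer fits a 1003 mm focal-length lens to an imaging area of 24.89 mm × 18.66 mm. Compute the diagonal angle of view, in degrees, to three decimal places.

Sensor diagonal = √(24.89² + 18.66²) = √967.7077 ≈ 31.1080 mm.
Angle of view α = 2·arctan(d/2f) with d = 31.1080 mm and f = 1003 mm.
d/2f = 0.01551; arctan(0.01551) ≈ 0.8884°, so α ≈ 1.7769°.

1.777°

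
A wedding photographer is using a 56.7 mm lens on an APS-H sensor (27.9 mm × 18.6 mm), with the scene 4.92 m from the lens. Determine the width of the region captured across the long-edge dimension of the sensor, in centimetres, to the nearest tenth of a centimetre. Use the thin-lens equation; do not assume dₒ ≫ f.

dₒ: 4.92 m = 4920 mm.
Similar triangles through the lens centre give W/dₒ = w/dᵢ; with 1/f = 1/dₒ + 1/dᵢ this gives W = w·(dₒ − f)/f.
W = 27.9 mm × (4920 − 56.7) / 56.7 = 27.9 × 85.7725 ≈ 2393.052 mm = 239.305 cm.

239.3 cm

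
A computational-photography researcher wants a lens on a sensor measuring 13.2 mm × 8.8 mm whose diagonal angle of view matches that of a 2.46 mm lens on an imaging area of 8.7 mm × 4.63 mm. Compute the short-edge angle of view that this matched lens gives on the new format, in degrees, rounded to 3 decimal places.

Sensor diagonal = √(8.7² + 4.63²) = √97.1269 ≈ 9.8553 mm.
Sensor diagonal = √(13.2² + 8.8²) = √251.6800 ≈ 15.8644 mm.
Equal diagonal AOV ⇒ f₂ = f₁ · 15.8644/9.8553 = 2.46 × 1.60974 ≈ 3.9599 mm.
Short-edge AOV on the new format = 2·arctan(8.8 / (2 × 3.9599)) = 2·arctan(1.11113) ≈ 96.0263°.

96.026°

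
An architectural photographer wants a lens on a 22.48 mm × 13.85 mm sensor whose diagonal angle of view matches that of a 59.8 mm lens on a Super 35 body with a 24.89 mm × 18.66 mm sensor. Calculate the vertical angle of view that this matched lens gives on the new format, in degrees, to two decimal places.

15.54°

Sensor diagonal = √(24.89² + 18.66²) = √967.7077 ≈ 31.1080 mm.
Sensor diagonal = √(22.48² + 13.85²) = √697.1729 ≈ 26.4040 mm.
Equal diagonal AOV ⇒ f₂ = f₁ · 26.4040/31.1080 = 59.8 × 0.84879 ≈ 50.7574 mm.
Vertical AOV on the new format = 2·arctan(13.85 / (2 × 50.7574)) = 2·arctan(0.13643) ≈ 15.5382°.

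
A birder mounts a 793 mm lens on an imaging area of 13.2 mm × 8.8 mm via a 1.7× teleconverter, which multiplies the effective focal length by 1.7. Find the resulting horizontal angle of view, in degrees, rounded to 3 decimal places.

0.561°

Effective focal length f = 793 × 1.7 = 1348.1 mm.
α = 2·arctan(13.2 / (2 × 1348.1)) = 2·arctan(0.00490) ≈ 0.5610°.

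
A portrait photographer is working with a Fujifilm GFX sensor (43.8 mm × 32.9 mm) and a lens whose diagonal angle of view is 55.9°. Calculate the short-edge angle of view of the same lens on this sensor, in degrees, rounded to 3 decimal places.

Sensor diagonal = √(43.8² + 32.9²) = √3000.8500 ≈ 54.7800 mm.
From the diagonal AOV: f = 54.7800 / (2·tan(27.95°)) = 54.7800 / 1.06118 ≈ 51.6217 mm.
Short-edge AOV = 2·arctan(32.9 / (2 × 51.6217)) = 2·arctan(0.31866) ≈ 35.3504°.

35.350°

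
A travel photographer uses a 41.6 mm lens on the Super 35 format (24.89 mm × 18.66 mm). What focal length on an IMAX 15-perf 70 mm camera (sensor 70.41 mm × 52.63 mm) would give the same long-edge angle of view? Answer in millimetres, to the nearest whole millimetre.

118 mm

Equal angle of view means equal width/f ratio, so f₂ = f₁ · (width₂/width₁) = 41.6 × 70.41/24.89.
f₂ = 41.6 × 2.82885 ≈ 117.680 mm.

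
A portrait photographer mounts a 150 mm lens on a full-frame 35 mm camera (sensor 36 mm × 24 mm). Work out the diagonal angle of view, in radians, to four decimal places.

0.2865 rad

Sensor diagonal = √(36² + 24²) = √1872.0000 ≈ 43.2666 mm.
Angle of view α = 2·arctan(d/2f) with d = 43.2666 mm and f = 150 mm.
d/2f = 0.14422; arctan(0.14422) ≈ 0.1432 rad, so α ≈ 0.2865 rad.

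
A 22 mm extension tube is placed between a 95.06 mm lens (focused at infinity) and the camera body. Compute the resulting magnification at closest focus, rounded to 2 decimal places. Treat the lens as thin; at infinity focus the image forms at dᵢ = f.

The tube moves the image plane from f to f + e, so dᵢ = 95.06 + 22 = 117.06 mm. Focus is achieved when 1/f = 1/dₒ + 1/dᵢ, giving dₒ = 1/(1/f − 1/(f+e)).
Magnification m = dᵢ/dₒ = (f+e)·(1/f − 1/(f+e)) = e/f = 22/95.06 ≈ 0.2314.

0.23×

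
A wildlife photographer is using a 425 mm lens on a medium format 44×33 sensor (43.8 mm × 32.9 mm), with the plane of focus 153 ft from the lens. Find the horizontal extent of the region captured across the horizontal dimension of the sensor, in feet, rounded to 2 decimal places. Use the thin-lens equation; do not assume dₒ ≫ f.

dₒ: 153 ft × 304.8 mm/ft = 46634.40 mm.
Similar triangles through the lens centre give W/dₒ = w/dᵢ; with 1/f = 1/dₒ + 1/dᵢ this gives W = w·(dₒ − f)/f.
W = 43.8 mm × (46634.4 − 425) / 425 = 43.8 × 108.7280 ≈ 4762.286 mm = 4762.286/304.8 ft = 15.6243 ft.

15.62 ft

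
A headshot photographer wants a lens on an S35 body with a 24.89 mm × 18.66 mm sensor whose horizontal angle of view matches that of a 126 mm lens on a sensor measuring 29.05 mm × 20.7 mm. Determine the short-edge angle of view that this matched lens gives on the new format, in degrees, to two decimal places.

Equal horizontal AOV ⇒ f₂ = f₁ · 24.89/29.05 = 126 × 0.85680 ≈ 107.9566 mm.
Short-edge AOV on the new format = 2·arctan(18.66 / (2 × 107.9566)) = 2·arctan(0.08642) ≈ 9.8789°.

9.88°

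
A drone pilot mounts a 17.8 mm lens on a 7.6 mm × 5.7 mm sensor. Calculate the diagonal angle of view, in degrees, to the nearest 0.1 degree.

Sensor diagonal = √(7.6² + 5.7²) = √90.2500 ≈ 9.5000 mm.
Angle of view α = 2·arctan(d/2f) with d = 9.5000 mm and f = 17.8 mm.
d/2f = 0.26685; arctan(0.26685) ≈ 14.9414°, so α ≈ 29.8829°.

29.9°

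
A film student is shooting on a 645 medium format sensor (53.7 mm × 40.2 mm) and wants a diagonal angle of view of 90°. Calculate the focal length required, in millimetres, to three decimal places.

Sensor diagonal = √(53.7² + 40.2²) = √4499.7300 ≈ 67.0800 mm.
From α = 2·arctan(d/2f) we get f = d / (2·tan(α/2)).
With d = 67.0800 mm and α/2 = 45°, tan(α/2) ≈ 1.00000, so f ≈ 67.0800 / 2.00000 ≈ 33.5400 mm.

33.540 mm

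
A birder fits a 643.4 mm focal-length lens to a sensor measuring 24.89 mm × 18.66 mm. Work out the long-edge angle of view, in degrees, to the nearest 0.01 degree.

Angle of view α = 2·arctan(w/2f) with w = 24.89 mm and f = 643.4 mm.
w/2f = 0.01934; arctan(0.01934) ≈ 1.1081°, so α ≈ 2.2162°.

2.22°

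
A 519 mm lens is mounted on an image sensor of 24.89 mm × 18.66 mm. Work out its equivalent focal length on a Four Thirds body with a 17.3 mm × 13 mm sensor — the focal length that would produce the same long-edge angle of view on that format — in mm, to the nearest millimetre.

361 mm

Equal angle of view means equal width/f ratio, so f₂ = f₁ · (width₂/width₁) = 519 × 17.3/24.89.
f₂ = 519 × 0.69506 ≈ 360.735 mm.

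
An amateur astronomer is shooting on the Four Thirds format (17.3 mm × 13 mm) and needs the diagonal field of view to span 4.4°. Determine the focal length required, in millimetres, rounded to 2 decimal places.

281.65 mm

Sensor diagonal = √(17.3² + 13²) = √468.2900 ≈ 21.6400 mm.
From α = 2·arctan(d/2f) we get f = d / (2·tan(α/2)).
With d = 21.6400 mm and α/2 = 2.2°, tan(α/2) ≈ 0.03842, so f ≈ 21.6400 / 0.07683 ≈ 281.6527 mm.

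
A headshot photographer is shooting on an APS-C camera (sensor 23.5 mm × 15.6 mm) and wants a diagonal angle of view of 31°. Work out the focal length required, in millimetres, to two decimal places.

Sensor diagonal = √(23.5² + 15.6²) = √795.6100 ≈ 28.2066 mm.
From α = 2·arctan(d/2f) we get f = d / (2·tan(α/2)).
With d = 28.2066 mm and α/2 = 15.5°, tan(α/2) ≈ 0.27732, so f ≈ 28.2066 / 0.55465 ≈ 50.8548 mm.

50.85 mm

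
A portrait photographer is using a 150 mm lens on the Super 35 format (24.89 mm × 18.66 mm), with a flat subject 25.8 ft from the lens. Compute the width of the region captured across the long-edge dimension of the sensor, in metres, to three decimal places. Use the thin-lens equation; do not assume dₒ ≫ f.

1.280 m

dₒ: 25.8 ft × 304.8 mm/ft = 7863.84 mm.
Similar triangles through the lens centre give W/dₒ = w/dᵢ; with 1/f = 1/dₒ + 1/dᵢ this gives W = w·(dₒ − f)/f.
W = 24.89 mm × (7863.84 − 150) / 150 = 24.89 × 51.4256 ≈ 1279.983 mm = 1.27998 m.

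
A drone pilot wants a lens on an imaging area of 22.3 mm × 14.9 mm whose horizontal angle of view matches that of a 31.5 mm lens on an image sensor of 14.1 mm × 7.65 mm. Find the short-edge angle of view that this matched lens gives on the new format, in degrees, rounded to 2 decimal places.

Equal horizontal AOV ⇒ f₂ = f₁ · 22.3/14.1 = 31.5 × 1.58156 ≈ 49.8191 mm.
Short-edge AOV on the new format = 2·arctan(14.9 / (2 × 49.8191)) = 2·arctan(0.14954) ≈ 17.0101°.

17.01°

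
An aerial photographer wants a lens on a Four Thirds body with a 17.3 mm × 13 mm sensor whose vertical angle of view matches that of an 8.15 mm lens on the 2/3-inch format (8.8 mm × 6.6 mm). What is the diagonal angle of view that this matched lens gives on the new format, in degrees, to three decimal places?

67.961°

Equal vertical AOV ⇒ f₂ = f₁ · 13/6.6 = 8.15 × 1.96970 ≈ 16.0530 mm.
Sensor diagonal = √(17.3² + 13²) = √468.2900 ≈ 21.6400 mm.
Diagonal AOV on the new format = 2·arctan(21.6400 / (2 × 16.0530)) = 2·arctan(0.67402) ≈ 67.9612°.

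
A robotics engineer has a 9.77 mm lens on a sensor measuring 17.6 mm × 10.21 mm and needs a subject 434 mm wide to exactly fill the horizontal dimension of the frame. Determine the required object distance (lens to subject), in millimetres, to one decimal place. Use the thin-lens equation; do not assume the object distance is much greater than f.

Magnification m = w/W = dᵢ/dₒ; combined with 1/f = 1/dₒ + 1/dᵢ this gives dₒ = f·(1 + W/w).
dₒ = 9.77 mm × (1 + 434/17.6) = 9.77 × 25.6591 ≈ 250.689 mm.

250.7 mm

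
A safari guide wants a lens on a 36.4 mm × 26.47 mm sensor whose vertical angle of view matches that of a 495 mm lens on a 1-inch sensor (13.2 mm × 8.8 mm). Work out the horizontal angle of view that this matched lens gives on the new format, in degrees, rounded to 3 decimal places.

Equal vertical AOV ⇒ f₂ = f₁ · 26.47/8.8 = 495 × 3.00795 ≈ 1488.9375 mm.
Horizontal AOV on the new format = 2·arctan(36.4 / (2 × 1488.9375)) = 2·arctan(0.01222) ≈ 1.4006°.

1.401°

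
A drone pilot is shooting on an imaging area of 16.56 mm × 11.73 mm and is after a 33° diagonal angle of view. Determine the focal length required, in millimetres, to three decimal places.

34.255 mm

Sensor diagonal = √(16.56² + 11.73²) = √411.8265 ≈ 20.2935 mm.
From α = 2·arctan(d/2f) we get f = d / (2·tan(α/2)).
With d = 20.2935 mm and α/2 = 16.5°, tan(α/2) ≈ 0.29621, so f ≈ 20.2935 / 0.59243 ≈ 34.2549 mm.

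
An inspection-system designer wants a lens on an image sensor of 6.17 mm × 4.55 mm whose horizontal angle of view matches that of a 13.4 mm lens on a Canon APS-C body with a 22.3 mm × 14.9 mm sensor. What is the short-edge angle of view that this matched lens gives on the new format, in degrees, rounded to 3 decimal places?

Equal horizontal AOV ⇒ f₂ = f₁ · 6.17/22.3 = 13.4 × 0.27668 ≈ 3.7075 mm.
Short-edge AOV on the new format = 2·arctan(4.55 / (2 × 3.7075)) = 2·arctan(0.61362) ≈ 63.0678°.

63.068°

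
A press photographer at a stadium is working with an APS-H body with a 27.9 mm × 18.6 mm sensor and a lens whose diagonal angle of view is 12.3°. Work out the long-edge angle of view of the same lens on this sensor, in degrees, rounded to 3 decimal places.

10.246°

Sensor diagonal = √(27.9² + 18.6²) = √1124.3700 ≈ 33.5316 mm.
From the diagonal AOV: f = 33.5316 / (2·tan(6.15°)) = 33.5316 / 0.21550 ≈ 155.5965 mm.
Long-edge AOV = 2·arctan(27.9 / (2 × 155.5965)) = 2·arctan(0.08965) ≈ 10.2463°.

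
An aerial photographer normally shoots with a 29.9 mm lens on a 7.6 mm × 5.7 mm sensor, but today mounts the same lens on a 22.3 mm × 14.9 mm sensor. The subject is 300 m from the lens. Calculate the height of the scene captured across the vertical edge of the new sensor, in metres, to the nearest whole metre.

149 m

The focal length stays 29.9 mm; the relevant sensor dimension is now h = 14.9 mm. Object distance dₒ = 300 m = 300000 mm.
Thin-lens field height W = h·(dₒ − f)/f = 14.9 × (300000 − 29.9)/29.9 ≈ 149483.428 mm = 149.483 m.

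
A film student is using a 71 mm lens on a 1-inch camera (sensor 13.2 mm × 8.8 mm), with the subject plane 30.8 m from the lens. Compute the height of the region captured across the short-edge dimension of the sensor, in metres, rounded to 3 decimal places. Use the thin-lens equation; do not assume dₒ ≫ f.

3.809 m

dₒ: 30.8 m = 30800 mm.
Similar triangles through the lens centre give W/dₒ = h/dᵢ; with 1/f = 1/dₒ + 1/dᵢ this gives W = h·(dₒ − f)/f.
W = 8.8 mm × (30800 − 71) / 71 = 8.8 × 432.8028 ≈ 3808.665 mm = 3.80866 m.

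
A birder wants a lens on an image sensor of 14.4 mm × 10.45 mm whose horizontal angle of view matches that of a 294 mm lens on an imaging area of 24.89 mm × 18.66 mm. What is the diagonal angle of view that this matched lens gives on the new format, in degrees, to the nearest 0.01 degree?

5.99°

Equal horizontal AOV ⇒ f₂ = f₁ · 14.4/24.89 = 294 × 0.57855 ≈ 170.0924 mm.
Sensor diagonal = √(14.4² + 10.45²) = √316.5625 ≈ 17.7922 mm.
Diagonal AOV on the new format = 2·arctan(17.7922 / (2 × 170.0924)) = 2·arctan(0.05230) ≈ 5.9879°.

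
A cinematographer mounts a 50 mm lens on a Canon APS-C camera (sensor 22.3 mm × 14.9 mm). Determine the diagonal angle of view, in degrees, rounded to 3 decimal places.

30.027°

Sensor diagonal = √(22.3² + 14.9²) = √719.3000 ≈ 26.8198 mm.
Angle of view α = 2·arctan(d/2f) with d = 26.8198 mm and f = 50 mm.
d/2f = 0.26820; arctan(0.26820) ≈ 15.0133°, so α ≈ 30.0266°.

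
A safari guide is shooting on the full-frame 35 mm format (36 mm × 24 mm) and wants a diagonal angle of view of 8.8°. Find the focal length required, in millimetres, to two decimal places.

Sensor diagonal = √(36² + 24²) = √1872.0000 ≈ 43.2666 mm.
From α = 2·arctan(d/2f) we get f = d / (2·tan(α/2)).
With d = 43.2666 mm and α/2 = 4.4°, tan(α/2) ≈ 0.07695, so f ≈ 43.2666 / 0.15389 ≈ 281.1499 mm.

281.15 mm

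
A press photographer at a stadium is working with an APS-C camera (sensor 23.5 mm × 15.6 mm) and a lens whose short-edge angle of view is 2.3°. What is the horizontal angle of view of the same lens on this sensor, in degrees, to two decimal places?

3.46°

From the short-edge AOV: f = 15.6 / (2·tan(1.15°)) = 15.6 / 0.04015 ≈ 388.5627 mm.
Horizontal AOV = 2·arctan(23.5 / (2 × 388.5627)) = 2·arctan(0.03024) ≈ 3.4642°.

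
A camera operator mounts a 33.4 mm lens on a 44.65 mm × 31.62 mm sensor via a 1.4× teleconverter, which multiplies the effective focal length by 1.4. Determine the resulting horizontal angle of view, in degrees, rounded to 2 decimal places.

51.04°

Effective focal length f = 33.4 × 1.4 = 46.76 mm.
α = 2·arctan(44.65 / (2 × 46.76)) = 2·arctan(0.47744) ≈ 51.0432°.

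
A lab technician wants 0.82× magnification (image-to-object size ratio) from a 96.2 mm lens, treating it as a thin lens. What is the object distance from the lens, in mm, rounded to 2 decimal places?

213.52 mm

With m = dᵢ/dₒ and 1/f = 1/dₒ + 1/dᵢ, substituting dᵢ = m·dₒ gives 1/f = (1 + 1/m)/dₒ, hence dₒ = f·(1 + 1/m).
dₒ = 96.2 × (1 + 1/0.82) = 96.2 × 2.21951 ≈ 213.517 mm.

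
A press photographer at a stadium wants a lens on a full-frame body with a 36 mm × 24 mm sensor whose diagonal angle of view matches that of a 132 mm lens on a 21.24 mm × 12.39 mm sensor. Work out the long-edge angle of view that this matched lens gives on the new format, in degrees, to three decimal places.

8.863°

Sensor diagonal = √(21.24² + 12.39²) = √604.6497 ≈ 24.5896 mm.
Sensor diagonal = √(36² + 24²) = √1872.0000 ≈ 43.2666 mm.
Equal diagonal AOV ⇒ f₂ = f₁ · 43.2666/24.5896 = 132 × 1.75955 ≈ 232.2603 mm.
Long-edge AOV on the new format = 2·arctan(36 / (2 × 232.2603)) = 2·arctan(0.07750) ≈ 8.8630°.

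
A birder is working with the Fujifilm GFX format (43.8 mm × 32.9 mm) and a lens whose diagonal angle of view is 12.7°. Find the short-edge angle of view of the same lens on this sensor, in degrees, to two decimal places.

7.65°

Sensor diagonal = √(43.8² + 32.9²) = √3000.8500 ≈ 54.7800 mm.
From the diagonal AOV: f = 54.7800 / (2·tan(6.35°)) = 54.7800 / 0.22257 ≈ 246.1262 mm.
Short-edge AOV = 2·arctan(32.9 / (2 × 246.1262)) = 2·arctan(0.06684) ≈ 7.6474°.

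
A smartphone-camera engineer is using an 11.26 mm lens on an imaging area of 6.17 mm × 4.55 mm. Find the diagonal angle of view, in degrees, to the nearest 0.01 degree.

Sensor diagonal = √(6.17² + 4.55²) = √58.7714 ≈ 7.6663 mm.
Angle of view α = 2·arctan(d/2f) with d = 7.6663 mm and f = 11.26 mm.
d/2f = 0.34042; arctan(0.34042) ≈ 18.7996°, so α ≈ 37.5992°.

37.60°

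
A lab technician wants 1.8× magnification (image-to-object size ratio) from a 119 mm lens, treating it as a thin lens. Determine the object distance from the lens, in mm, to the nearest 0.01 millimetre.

With m = dᵢ/dₒ and 1/f = 1/dₒ + 1/dᵢ, substituting dᵢ = m·dₒ gives 1/f = (1 + 1/m)/dₒ, hence dₒ = f·(1 + 1/m).
dₒ = 119 × (1 + 1/1.8) = 119 × 1.55556 ≈ 185.111 mm.

185.11 mm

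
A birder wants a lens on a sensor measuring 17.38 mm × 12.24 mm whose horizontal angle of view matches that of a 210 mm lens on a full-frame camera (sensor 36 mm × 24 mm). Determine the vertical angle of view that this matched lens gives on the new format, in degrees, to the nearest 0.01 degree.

Equal horizontal AOV ⇒ f₂ = f₁ · 17.38/36 = 210 × 0.48278 ≈ 101.3833 mm.
Vertical AOV on the new format = 2·arctan(12.24 / (2 × 101.3833)) = 2·arctan(0.06036) ≈ 6.9089°.

6.91°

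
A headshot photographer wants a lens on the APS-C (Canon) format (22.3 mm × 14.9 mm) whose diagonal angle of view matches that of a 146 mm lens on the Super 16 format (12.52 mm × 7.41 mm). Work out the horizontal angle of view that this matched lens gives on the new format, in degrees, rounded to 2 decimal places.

4.74°

Sensor diagonal = √(12.52² + 7.41²) = √211.6585 ≈ 14.5485 mm.
Sensor diagonal = √(22.3² + 14.9²) = √719.3000 ≈ 26.8198 mm.
Equal diagonal AOV ⇒ f₂ = f₁ · 26.8198/14.5485 = 146 × 1.84347 ≈ 269.1473 mm.
Horizontal AOV on the new format = 2·arctan(22.3 / (2 × 269.1473)) = 2·arctan(0.04143) ≈ 4.7445°.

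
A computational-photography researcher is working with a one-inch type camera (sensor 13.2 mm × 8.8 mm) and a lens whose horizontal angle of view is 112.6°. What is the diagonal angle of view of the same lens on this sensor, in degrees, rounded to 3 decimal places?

From the horizontal AOV: f = 13.2 / (2·tan(56.3°)) = 13.2 / 2.99887 ≈ 4.4017 mm.
Sensor diagonal = √(13.2² + 8.8²) = √251.6800 ≈ 15.8644 mm.
Diagonal AOV = 2·arctan(15.8644 / (2 × 4.4017)) = 2·arctan(1.80210) ≈ 121.9475°.

121.947°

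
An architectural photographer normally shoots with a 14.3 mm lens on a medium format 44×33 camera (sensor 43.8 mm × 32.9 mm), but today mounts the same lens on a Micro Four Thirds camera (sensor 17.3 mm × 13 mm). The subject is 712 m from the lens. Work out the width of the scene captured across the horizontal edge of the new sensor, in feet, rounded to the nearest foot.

The focal length stays 14.3 mm; the relevant sensor dimension is now w = 17.3 mm. Object distance dₒ = 712 m = 712000 mm.
Thin-lens field width W = w·(dₒ − f)/f = 17.3 × (712000 − 14.3)/14.3 ≈ 861353.329 mm = 861353.329/304.8 ft = 2825.96 ft.

2826 ft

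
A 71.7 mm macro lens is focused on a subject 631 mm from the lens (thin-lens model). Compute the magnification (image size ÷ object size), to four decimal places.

Thin lens: 1/f = 1/dₒ + 1/dᵢ → 1/dᵢ = 1/71.7 − 1/631 = 0.0123622 mm⁻¹, so dᵢ ≈ 80.8917 mm.
Magnification m = dᵢ/dₒ = 80.8917/631 ≈ 0.12820.

0.1282×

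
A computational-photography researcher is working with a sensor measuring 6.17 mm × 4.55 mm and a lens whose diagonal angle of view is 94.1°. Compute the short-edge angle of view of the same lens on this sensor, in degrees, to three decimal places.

65.041°

Sensor diagonal = √(6.17² + 4.55²) = √58.7714 ≈ 7.6663 mm.
From the diagonal AOV: f = 7.6663 / (2·tan(47.05°)) = 7.6663 / 2.14849 ≈ 3.5682 mm.
Short-edge AOV = 2·arctan(4.55 / (2 × 3.5682)) = 2·arctan(0.63758) ≈ 65.0413°.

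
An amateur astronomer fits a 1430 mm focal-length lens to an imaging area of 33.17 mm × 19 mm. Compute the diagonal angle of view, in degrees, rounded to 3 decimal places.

Sensor diagonal = √(33.17² + 19²) = √1461.2489 ≈ 38.2263 mm.
Angle of view α = 2·arctan(d/2f) with d = 38.2263 mm and f = 1430 mm.
d/2f = 0.01337; arctan(0.01337) ≈ 0.7658°, so α ≈ 1.5315°.

1.532°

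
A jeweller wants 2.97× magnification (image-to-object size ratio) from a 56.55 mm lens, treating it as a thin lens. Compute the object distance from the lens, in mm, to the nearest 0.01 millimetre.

With m = dᵢ/dₒ and 1/f = 1/dₒ + 1/dᵢ, substituting dᵢ = m·dₒ gives 1/f = (1 + 1/m)/dₒ, hence dₒ = f·(1 + 1/m).
dₒ = 56.55 × (1 + 1/2.97) = 56.55 × 1.33670 ≈ 75.590 mm.

75.59 mm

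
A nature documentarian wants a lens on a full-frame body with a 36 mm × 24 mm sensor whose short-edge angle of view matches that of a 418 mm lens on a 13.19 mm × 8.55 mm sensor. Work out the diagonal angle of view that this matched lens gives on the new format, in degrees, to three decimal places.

Equal short-edge AOV ⇒ f₂ = f₁ · 24/8.55 = 418 × 2.80702 ≈ 1173.3333 mm.
Sensor diagonal = √(36² + 24²) = √1872.0000 ≈ 43.2666 mm.
Diagonal AOV on the new format = 2·arctan(43.2666 / (2 × 1173.3333)) = 2·arctan(0.01844) ≈ 2.1125°.

2.113°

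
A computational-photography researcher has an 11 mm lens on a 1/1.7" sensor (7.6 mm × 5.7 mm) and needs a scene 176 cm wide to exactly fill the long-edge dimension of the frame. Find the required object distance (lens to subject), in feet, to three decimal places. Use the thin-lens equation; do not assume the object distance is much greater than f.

W: 176 cm = 1760 mm.
Magnification m = w/W = dᵢ/dₒ; combined with 1/f = 1/dₒ + 1/dᵢ this gives dₒ = f·(1 + W/w).
dₒ = 11 mm × (1 + 1760/7.6) = 11 × 232.5789 ≈ 2558.368 mm = 2558.368/304.8 ft = 8.3936 ft.

8.394 ft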